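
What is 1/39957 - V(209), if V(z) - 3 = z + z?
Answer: -16821896/39957 ≈ -421.00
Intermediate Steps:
V(z) = 3 + 2*z (V(z) = 3 + (z + z) = 3 + 2*z)
1/39957 - V(209) = 1/39957 - (3 + 2*209) = 1/39957 - (3 + 418) = 1/39957 - 1*421 = 1/39957 - 421 = -16821896/39957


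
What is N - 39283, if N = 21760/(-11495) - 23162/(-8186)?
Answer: -369636636398/9409807 ≈ -39282.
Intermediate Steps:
N = 8811983/9409807 (N = 21760*(-1/11495) - 23162*(-1/8186) = -4352/2299 + 11581/4093 = 8811983/9409807 ≈ 0.93647)
N - 39283 = 8811983/9409807 - 39283 = -369636636398/9409807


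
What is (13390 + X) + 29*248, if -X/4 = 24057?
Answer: -75646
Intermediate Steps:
X = -96228 (X = -4*24057 = -96228)
(13390 + X) + 29*248 = (13390 - 96228) + 29*248 = -82838 + 7192 = -75646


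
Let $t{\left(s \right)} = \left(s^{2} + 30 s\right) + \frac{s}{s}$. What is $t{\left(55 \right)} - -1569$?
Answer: $6245$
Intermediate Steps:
$t{\left(s \right)} = 1 + s^{2} + 30 s$ ($t{\left(s \right)} = \left(s^{2} + 30 s\right) + 1 = 1 + s^{2} + 30 s$)
$t{\left(55 \right)} - -1569 = \left(1 + 55^{2} + 30 \cdot 55\right) - -1569 = \left(1 + 3025 + 1650\right) + 1569 = 4676 + 1569 = 6245$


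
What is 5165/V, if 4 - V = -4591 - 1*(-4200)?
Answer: 1033/79 ≈ 13.076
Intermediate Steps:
V = 395 (V = 4 - (-4591 - 1*(-4200)) = 4 - (-4591 + 4200) = 4 - 1*(-391) = 4 + 391 = 395)
5165/V = 5165/395 = 5165*(1/395) = 1033/79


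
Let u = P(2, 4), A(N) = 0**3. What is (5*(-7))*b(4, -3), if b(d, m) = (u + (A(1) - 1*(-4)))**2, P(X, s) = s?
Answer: -2240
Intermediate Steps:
A(N) = 0
u = 4
b(d, m) = 64 (b(d, m) = (4 + (0 - 1*(-4)))**2 = (4 + (0 + 4))**2 = (4 + 4)**2 = 8**2 = 64)
(5*(-7))*b(4, -3) = (5*(-7))*64 = -35*64 = -2240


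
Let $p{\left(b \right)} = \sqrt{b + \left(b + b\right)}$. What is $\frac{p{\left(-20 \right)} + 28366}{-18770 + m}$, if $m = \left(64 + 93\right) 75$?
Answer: $- \frac{28366}{6995} - \frac{2 i \sqrt{15}}{6995} \approx -4.0552 - 0.0011074 i$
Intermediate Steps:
$p{\left(b \right)} = \sqrt{3} \sqrt{b}$ ($p{\left(b \right)} = \sqrt{b + 2 b} = \sqrt{3 b} = \sqrt{3} \sqrt{b}$)
$m = 11775$ ($m = 157 \cdot 75 = 11775$)
$\frac{p{\left(-20 \right)} + 28366}{-18770 + m} = \frac{\sqrt{3} \sqrt{-20} + 28366}{-18770 + 11775} = \frac{\sqrt{3} \cdot 2 i \sqrt{5} + 28366}{-6995} = \left(2 i \sqrt{15} + 28366\right) \left(- \frac{1}{6995}\right) = \left(28366 + 2 i \sqrt{15}\right) \left(- \frac{1}{6995}\right) = - \frac{28366}{6995} - \frac{2 i \sqrt{15}}{6995}$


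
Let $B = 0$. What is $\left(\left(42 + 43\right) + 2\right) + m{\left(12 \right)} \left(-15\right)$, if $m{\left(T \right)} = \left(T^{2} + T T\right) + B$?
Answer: $-4233$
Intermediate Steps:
$m{\left(T \right)} = 2 T^{2}$ ($m{\left(T \right)} = \left(T^{2} + T T\right) + 0 = \left(T^{2} + T^{2}\right) + 0 = 2 T^{2} + 0 = 2 T^{2}$)
$\left(\left(42 + 43\right) + 2\right) + m{\left(12 \right)} \left(-15\right) = \left(\left(42 + 43\right) + 2\right) + 2 \cdot 12^{2} \left(-15\right) = \left(85 + 2\right) + 2 \cdot 144 \left(-15\right) = 87 + 288 \left(-15\right) = 87 - 4320 = -4233$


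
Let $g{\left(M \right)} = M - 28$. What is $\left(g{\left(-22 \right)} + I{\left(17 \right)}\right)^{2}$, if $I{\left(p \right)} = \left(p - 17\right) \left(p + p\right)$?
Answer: $2500$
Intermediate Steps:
$g{\left(M \right)} = -28 + M$
$I{\left(p \right)} = 2 p \left(-17 + p\right)$ ($I{\left(p \right)} = \left(-17 + p\right) 2 p = 2 p \left(-17 + p\right)$)
$\left(g{\left(-22 \right)} + I{\left(17 \right)}\right)^{2} = \left(\left(-28 - 22\right) + 2 \cdot 17 \left(-17 + 17\right)\right)^{2} = \left(-50 + 2 \cdot 17 \cdot 0\right)^{2} = \left(-50 + 0\right)^{2} = \left(-50\right)^{2} = 2500$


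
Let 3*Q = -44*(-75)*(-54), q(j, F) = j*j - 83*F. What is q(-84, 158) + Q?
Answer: -65458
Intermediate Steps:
q(j, F) = j**2 - 83*F
Q = -59400 (Q = (-44*(-75)*(-54))/3 = (3300*(-54))/3 = (1/3)*(-178200) = -59400)
q(-84, 158) + Q = ((-84)**2 - 83*158) - 59400 = (7056 - 13114) - 59400 = -6058 - 59400 = -65458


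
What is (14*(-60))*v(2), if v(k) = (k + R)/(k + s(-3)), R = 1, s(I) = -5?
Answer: 840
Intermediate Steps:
v(k) = (1 + k)/(-5 + k) (v(k) = (k + 1)/(k - 5) = (1 + k)/(-5 + k))
(14*(-60))*v(2) = (14*(-60))*((1 + 2)/(-5 + 2)) = -840*3/(-3) = -(-280)*3 = -840*(-1) = 840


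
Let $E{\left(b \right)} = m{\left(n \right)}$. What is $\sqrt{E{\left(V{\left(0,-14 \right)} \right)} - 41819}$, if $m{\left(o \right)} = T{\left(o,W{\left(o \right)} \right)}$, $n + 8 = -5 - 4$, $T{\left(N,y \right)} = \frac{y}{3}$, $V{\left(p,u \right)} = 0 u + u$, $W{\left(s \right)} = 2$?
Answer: $\frac{i \sqrt{376365}}{3} \approx 204.5 i$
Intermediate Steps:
$V{\left(p,u \right)} = u$ ($V{\left(p,u \right)} = 0 + u = u$)
$T{\left(N,y \right)} = \frac{y}{3}$ ($T{\left(N,y \right)} = y \frac{1}{3} = \frac{y}{3}$)
$n = -17$ ($n = -8 - 9 = -17$)
$m{\left(o \right)} = \frac{2}{3}$ ($m{\left(o \right)} = \frac{1}{3} \cdot 2 = \frac{2}{3}$)
$E{\left(b \right)} = \frac{2}{3}$
$\sqrt{E{\left(V{\left(0,-14 \right)} \right)} - 41819} = \sqrt{\frac{2}{3} - 41819} = \sqrt{- \frac{125455}{3}} = \frac{i \sqrt{376365}}{3}$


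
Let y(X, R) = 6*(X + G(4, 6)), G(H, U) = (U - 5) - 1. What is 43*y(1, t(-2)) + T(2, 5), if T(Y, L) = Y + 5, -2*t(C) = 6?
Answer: 265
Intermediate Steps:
G(H, U) = -6 + U (G(H, U) = (-5 + U) - 1 = -6 + U)
t(C) = -3 (t(C) = -½*6 = -3)
T(Y, L) = 5 + Y
y(X, R) = 6*X (y(X, R) = 6*(X + (-6 + 6)) = 6*(X + 0) = 6*X)
43*y(1, t(-2)) + T(2, 5) = 43*(6*1) + (5 + 2) = 43*6 + 7 = 258 + 7 = 265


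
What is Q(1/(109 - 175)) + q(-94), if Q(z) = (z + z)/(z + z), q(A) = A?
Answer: -93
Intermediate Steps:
Q(z) = 1 (Q(z) = (2*z)/((2*z)) = (2*z)*(1/(2*z)) = 1)
Q(1/(109 - 175)) + q(-94) = 1 - 94 = -93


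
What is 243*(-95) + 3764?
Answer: -19321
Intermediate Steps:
243*(-95) + 3764 = -23085 + 3764 = -19321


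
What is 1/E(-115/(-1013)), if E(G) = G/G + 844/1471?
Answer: 1471/2315 ≈ 0.63542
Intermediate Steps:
E(G) = 2315/1471 (E(G) = 1 + 844*(1/1471) = 1 + 844/1471 = 2315/1471)
1/E(-115/(-1013)) = 1/(2315/1471) = 1471/2315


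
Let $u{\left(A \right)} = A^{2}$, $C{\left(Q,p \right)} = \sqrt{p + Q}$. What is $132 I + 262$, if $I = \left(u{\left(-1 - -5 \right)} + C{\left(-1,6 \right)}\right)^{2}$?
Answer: $34714 + 4224 \sqrt{5} \approx 44159.0$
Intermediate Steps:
$C{\left(Q,p \right)} = \sqrt{Q + p}$
$I = \left(16 + \sqrt{5}\right)^{2}$ ($I = \left(\left(-1 - -5\right)^{2} + \sqrt{-1 + 6}\right)^{2} = \left(\left(-1 + 5\right)^{2} + \sqrt{5}\right)^{2} = \left(4^{2} + \sqrt{5}\right)^{2} = \left(16 + \sqrt{5}\right)^{2} \approx 332.55$)
$132 I + 262 = 132 \left(16 + \sqrt{5}\right)^{2} + 262 = 262 + 132 \left(16 + \sqrt{5}\right)^{2}$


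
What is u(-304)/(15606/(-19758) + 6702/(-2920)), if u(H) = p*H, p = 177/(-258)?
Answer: -43116171040/637789029 ≈ -67.603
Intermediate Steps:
p = -59/86 (p = 177*(-1/258) = -59/86 ≈ -0.68605)
u(H) = -59*H/86
u(-304)/(15606/(-19758) + 6702/(-2920)) = (-59/86*(-304))/(15606/(-19758) + 6702/(-2920)) = 8968/(43*(15606*(-1/19758) + 6702*(-1/2920))) = 8968/(43*(-2601/3293 - 3351/1460)) = 8968/(43*(-14832303/4807780)) = (8968/43)*(-4807780/14832303) = -43116171040/637789029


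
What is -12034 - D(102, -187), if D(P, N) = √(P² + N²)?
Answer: -12034 - 17*√157 ≈ -12247.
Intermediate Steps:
D(P, N) = √(N² + P²)
-12034 - D(102, -187) = -12034 - √((-187)² + 102²) = -12034 - √(34969 + 10404) = -12034 - √45373 = -12034 - 17*√157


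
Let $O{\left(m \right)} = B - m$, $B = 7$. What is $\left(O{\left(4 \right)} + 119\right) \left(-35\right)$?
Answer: $-4270$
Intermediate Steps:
$O{\left(m \right)} = 7 - m$
$\left(O{\left(4 \right)} + 119\right) \left(-35\right) = \left(\left(7 - 4\right) + 119\right) \left(-35\right) = \left(3 + 119\right) \left(-35\right) = 122 \left(-35\right) = -4270$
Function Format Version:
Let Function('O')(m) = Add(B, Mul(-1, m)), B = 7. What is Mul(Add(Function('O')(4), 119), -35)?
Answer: -4270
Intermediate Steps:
Function('O')(m) = Add(7, Mul(-1, m))
Mul(Add(Function('O')(4), 119), -35) = Mul(Add(Add(7, Mul(-1, 4)), 119), -35) = Mul(Add(Add(7, -4), 119), -35) = Mul(Add(3, 119), -35) = Mul(122, -35) = -4270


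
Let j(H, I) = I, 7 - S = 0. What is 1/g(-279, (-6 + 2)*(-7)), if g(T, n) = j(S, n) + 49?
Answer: 1/77 ≈ 0.012987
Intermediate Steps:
S = 7 (S = 7 - 1*0 = 7 + 0 = 7)
g(T, n) = 49 + n (g(T, n) = n + 49 = 49 + n)
1/g(-279, (-6 + 2)*(-7)) = 1/(49 + (-6 + 2)*(-7)) = 1/(49 - 4*(-7)) = 1/(49 + 28) = 1/77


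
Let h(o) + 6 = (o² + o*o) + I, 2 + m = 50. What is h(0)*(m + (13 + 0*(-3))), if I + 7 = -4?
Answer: -1037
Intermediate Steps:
I = -11 (I = -7 - 4 = -11)
m = 48 (m = -2 + 50 = 48)
h(o) = -17 + 2*o² (h(o) = -6 + ((o² + o*o) - 11) = -6 + ((o² + o²) - 11) = -6 + (2*o² - 11) = -6 + (-11 + 2*o²) = -17 + 2*o²)
h(0)*(m + (13 + 0*(-3))) = (-17 + 2*0²)*(48 + (13 + 0*(-3))) = (-17 + 2*0)*(48 + (13 + 0)) = (-17 + 0)*(48 + 13) = -17*61 = -1037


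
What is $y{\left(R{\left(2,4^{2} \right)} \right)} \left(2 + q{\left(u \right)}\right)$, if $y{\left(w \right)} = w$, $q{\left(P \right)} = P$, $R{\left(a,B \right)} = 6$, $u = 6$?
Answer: $48$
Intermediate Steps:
$y{\left(R{\left(2,4^{2} \right)} \right)} \left(2 + q{\left(u \right)}\right) = 6 \left(2 + 6\right) = 6 \cdot 8 = 48$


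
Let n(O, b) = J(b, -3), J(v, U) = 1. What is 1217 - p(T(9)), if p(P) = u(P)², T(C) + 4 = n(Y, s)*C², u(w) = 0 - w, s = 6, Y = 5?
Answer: -4712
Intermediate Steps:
u(w) = -w
n(O, b) = 1
T(C) = -4 + C² (T(C) = -4 + 1*C² = -4 + C²)
p(P) = P² (p(P) = (-P)² = P²)
1217 - p(T(9)) = 1217 - (-4 + 9²)² = 1217 - (-4 + 81)² = 1217 - 1*77² = 1217 - 1*5929 = 1217 - 5929 = -4712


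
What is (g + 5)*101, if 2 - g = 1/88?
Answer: 62115/88 ≈ 705.85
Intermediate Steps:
g = 175/88 (g = 2 - 1/88 = 175/88 ≈ 1.9886)
(g + 5)*101 = (175/88 + 5)*101 = (615/88)*101 = 62115/88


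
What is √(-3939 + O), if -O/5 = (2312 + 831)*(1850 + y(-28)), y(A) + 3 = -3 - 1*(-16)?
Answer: I*√29233839 ≈ 5406.8*I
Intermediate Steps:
y(A) = 10 (y(A) = -3 + (-3 - 1*(-16)) = -3 + (-3 + 16) = -3 + 13 = 10)
O = -29229900 (O = -5*(2312 + 831)*(1850 + 10) = -15715*1860 = -5*5845980 = -29229900)
√(-3939 + O) = √(-3939 - 29229900) = √(-29233839) = I*√29233839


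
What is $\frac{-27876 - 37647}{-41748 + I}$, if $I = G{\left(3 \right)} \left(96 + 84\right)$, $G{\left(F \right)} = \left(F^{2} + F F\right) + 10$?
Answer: $\frac{21841}{12236} \approx 1.785$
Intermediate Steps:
$G{\left(F \right)} = 10 + 2 F^{2}$ ($G{\left(F \right)} = \left(F^{2} + F^{2}\right) + 10 = 2 F^{2} + 10 = 10 + 2 F^{2}$)
$I = 5040$ ($I = \left(10 + 2 \cdot 3^{2}\right) \left(96 + 84\right) = \left(10 + 2 \cdot 9\right) 180 = \left(10 + 18\right) 180 = 28 \cdot 180 = 5040$)
$\frac{-27876 - 37647}{-41748 + I} = \frac{-27876 - 37647}{-41748 + 5040} = - \frac{65523}{-36708} = \left(-65523\right) \left(- \frac{1}{36708}\right) = \frac{21841}{12236}$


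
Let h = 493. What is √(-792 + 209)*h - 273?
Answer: -273 + 493*I*√583 ≈ -273.0 + 11904.0*I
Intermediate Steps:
√(-792 + 209)*h - 273 = √(-792 + 209)*493 - 273 = √(-583)*493 - 273 = (I*√583)*493 - 273 = 493*I*√583 - 273 = -273 + 493*I*√583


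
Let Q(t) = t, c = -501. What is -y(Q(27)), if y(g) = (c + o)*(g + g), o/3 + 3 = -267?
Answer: 70794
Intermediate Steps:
o = -810 (o = -9 + 3*(-267) = -9 - 801 = -810)
y(g) = -2622*g (y(g) = (-501 - 810)*(g + g) = -2622*g)
-y(Q(27)) = -(-2622)*27 = -1*(-70794) = 70794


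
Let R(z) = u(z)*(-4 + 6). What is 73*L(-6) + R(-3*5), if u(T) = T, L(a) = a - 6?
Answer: -906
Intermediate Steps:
L(a) = -6 + a
R(z) = 2*z (R(z) = z*(-4 + 6) = z*2 = 2*z)
73*L(-6) + R(-3*5) = 73*(-6 - 6) + 2*(-3*5) = 73*(-12) + 2*(-15) = -876 - 30 = -906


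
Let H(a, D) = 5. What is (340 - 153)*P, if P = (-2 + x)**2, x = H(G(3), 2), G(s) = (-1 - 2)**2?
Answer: 1683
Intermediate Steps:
G(s) = 9 (G(s) = (-3)**2 = 9)
x = 5
P = 9 (P = (-2 + 5)**2 = 3**2 = 9)
(340 - 153)*P = (340 - 153)*9 = 187*9 = 1683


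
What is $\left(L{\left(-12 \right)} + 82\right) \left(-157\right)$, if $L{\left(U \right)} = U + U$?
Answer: $-9106$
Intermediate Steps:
$L{\left(U \right)} = 2 U$
$\left(L{\left(-12 \right)} + 82\right) \left(-157\right) = \left(2 \left(-12\right) + 82\right) \left(-157\right) = \left(-24 + 82\right) \left(-157\right) = 58 \left(-157\right) = -9106$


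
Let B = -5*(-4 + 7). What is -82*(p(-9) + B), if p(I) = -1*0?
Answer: 1230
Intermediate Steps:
p(I) = 0
B = -15 (B = -5*3 = -15)
-82*(p(-9) + B) = -82*(0 - 15) = -82*(-15) = 1230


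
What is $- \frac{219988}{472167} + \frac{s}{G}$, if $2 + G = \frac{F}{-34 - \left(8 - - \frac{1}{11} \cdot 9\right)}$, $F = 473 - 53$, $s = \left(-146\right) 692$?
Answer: $\frac{138687341264}{16211067} \approx 8555.1$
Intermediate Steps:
$s = -101032$
$F = 420$ ($F = 473 - 53 = 420$)
$G = - \frac{1854}{157}$ ($G = -2 + \frac{420}{-34 - \left(8 - - \frac{1}{11} \cdot 9\right)} = -2 + \frac{420}{-34 - \left(8 - \left(-1\right) \frac{1}{11} \cdot 9\right)} = -2 + \frac{420}{-34 - \frac{97}{11}} = -2 + \frac{420}{- \frac{471}{11}} = -2 + 420 \left(- \frac{11}{471}\right) = -2 - \frac{1540}{157} = - \frac{1854}{157} \approx -11.809$)
$- \frac{219988}{472167} + \frac{s}{G} = - \frac{219988}{472167} - \frac{101032}{- \frac{1854}{157}} = \left(-219988\right) \frac{1}{472167} - - \frac{7931012}{927} = - \frac{219988}{472167} + \frac{7931012}{927} = \frac{138687341264}{16211067}$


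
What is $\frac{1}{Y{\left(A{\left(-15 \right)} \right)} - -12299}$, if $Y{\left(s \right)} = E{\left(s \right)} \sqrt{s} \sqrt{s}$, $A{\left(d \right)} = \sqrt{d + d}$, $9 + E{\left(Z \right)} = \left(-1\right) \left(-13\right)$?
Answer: $\frac{12299}{151265881} - \frac{4 i \sqrt{30}}{151265881} \approx 8.1307 \cdot 10^{-5} - 1.4484 \cdot 10^{-7} i$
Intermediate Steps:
$E{\left(Z \right)} = 4$ ($E{\left(Z \right)} = -9 - -13 = -9 + 13 = 4$)
$A{\left(d \right)} = \sqrt{2} \sqrt{d}$ ($A{\left(d \right)} = \sqrt{2 d} = \sqrt{2} \sqrt{d}$)
$Y{\left(s \right)} = 4 s$ ($Y{\left(s \right)} = 4 \sqrt{s} \sqrt{s} = 4 s$)
$\frac{1}{Y{\left(A{\left(-15 \right)} \right)} - -12299} = \frac{1}{4 \sqrt{2} \sqrt{-15} - -12299} = \frac{1}{4 \sqrt{2} i \sqrt{15} + \left(-2286 + 14585\right)} = \frac{1}{4 i \sqrt{30} + 12299} = \frac{1}{12299 + 4 i \sqrt{30}}$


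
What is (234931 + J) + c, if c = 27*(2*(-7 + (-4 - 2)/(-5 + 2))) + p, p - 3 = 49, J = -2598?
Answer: 232115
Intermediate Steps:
p = 52 (p = 3 + 49 = 52)
c = -218 (c = 27*(2*(-7 + (-4 - 2)/(-5 + 2))) + 52 = 27*(2*(-7 - 6/(-3))) + 52 = 27*(2*(-7 - 6*(-⅓))) + 52 = 27*(2*(-7 + 2)) + 52 = 27*(2*(-5)) + 52 = 27*(-10) + 52 = -270 + 52 = -218)
(234931 + J) + c = (234931 - 2598) - 218 = 232333 - 218 = 232115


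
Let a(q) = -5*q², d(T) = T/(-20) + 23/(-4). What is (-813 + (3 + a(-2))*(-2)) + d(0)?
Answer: -3139/4 ≈ -784.75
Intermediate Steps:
d(T) = -23/4 - T/20 (d(T) = T*(-1/20) + 23*(-¼) = -T/20 - 23/4 = -23/4 - T/20)
(-813 + (3 + a(-2))*(-2)) + d(0) = (-813 + (3 - 5*(-2)²)*(-2)) + (-23/4 - 1/20*0) = (-813 + (3 - 5*4)*(-2)) + (-23/4 + 0) = (-813 + (3 - 20)*(-2)) - 23/4 = (-813 - 17*(-2)) - 23/4 = (-813 + 34) - 23/4 = -779 - 23/4 = -3139/4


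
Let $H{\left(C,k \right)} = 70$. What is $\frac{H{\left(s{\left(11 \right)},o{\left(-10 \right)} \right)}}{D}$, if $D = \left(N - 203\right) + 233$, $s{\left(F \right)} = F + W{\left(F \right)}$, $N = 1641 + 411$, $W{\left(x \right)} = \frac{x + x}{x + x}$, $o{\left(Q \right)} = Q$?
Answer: $\frac{35}{1041} \approx 0.033621$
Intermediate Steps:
$W{\left(x \right)} = 1$ ($W{\left(x \right)} = \frac{2 x}{2 x} = 2 x \frac{1}{2 x} = 1$)
$N = 2052$
$s{\left(F \right)} = 1 + F$ ($s{\left(F \right)} = F + 1 = 1 + F$)
$D = 2082$ ($D = \left(2052 - 203\right) + 233 = 1849 + 233 = 2082$)
$\frac{H{\left(s{\left(11 \right)},o{\left(-10 \right)} \right)}}{D} = \frac{70}{2082} = 70 \cdot \frac{1}{2082} = \frac{35}{1041}$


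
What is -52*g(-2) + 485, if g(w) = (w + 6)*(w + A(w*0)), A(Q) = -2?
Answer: 1317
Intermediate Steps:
g(w) = (-2 + w)*(6 + w) (g(w) = (w + 6)*(w - 2) = (6 + w)*(-2 + w) = (-2 + w)*(6 + w))
-52*g(-2) + 485 = -52*(-12 + (-2)² + 4*(-2)) + 485 = -52*(-12 + 4 - 8) + 485 = -52*(-16) + 485 = 832 + 485 = 1317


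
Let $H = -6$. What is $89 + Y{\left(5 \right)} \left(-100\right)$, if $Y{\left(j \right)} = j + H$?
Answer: $189$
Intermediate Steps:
$Y{\left(j \right)} = -6 + j$ ($Y{\left(j \right)} = j - 6 = -6 + j$)
$89 + Y{\left(5 \right)} \left(-100\right) = 89 + \left(-6 + 5\right) \left(-100\right) = 89 - -100 = 89 + 100 = 189$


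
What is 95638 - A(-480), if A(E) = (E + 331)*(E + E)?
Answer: -47402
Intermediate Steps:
A(E) = 2*E*(331 + E) (A(E) = (331 + E)*(2*E) = 2*E*(331 + E))
95638 - A(-480) = 95638 - 2*(-480)*(331 - 480) = 95638 - 2*(-480)*(-149) = 95638 - 1*143040 = 95638 - 143040 = -47402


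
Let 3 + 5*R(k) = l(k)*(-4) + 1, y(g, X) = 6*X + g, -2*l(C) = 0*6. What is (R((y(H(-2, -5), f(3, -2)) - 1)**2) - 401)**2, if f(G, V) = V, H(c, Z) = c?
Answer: 4028049/25 ≈ 1.6112e+5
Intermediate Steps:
l(C) = 0 (l(C) = -0*6 = -1/2*0 = 0)
y(g, X) = g + 6*X
R(k) = -2/5 (R(k) = -3/5 + (0*(-4) + 1)/5 = -3/5 + (0 + 1)/5 = -3/5 + (1/5)*1 = -3/5 + 1/5 = -2/5)
(R((y(H(-2, -5), f(3, -2)) - 1)**2) - 401)**2 = (-2/5 - 401)**2 = (-2007/5)**2 = 4028049/25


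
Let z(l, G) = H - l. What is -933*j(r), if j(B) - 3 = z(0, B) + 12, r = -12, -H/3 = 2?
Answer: -8397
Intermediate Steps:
H = -6 (H = -3*2 = -6)
z(l, G) = -6 - l
j(B) = 9 (j(B) = 3 + ((-6 - 1*0) + 12) = 3 + ((-6 + 0) + 12) = 3 + (-6 + 12) = 3 + 6 = 9)
-933*j(r) = -933*9 = -8397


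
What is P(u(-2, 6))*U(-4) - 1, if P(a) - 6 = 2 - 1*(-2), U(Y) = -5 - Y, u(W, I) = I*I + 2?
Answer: -11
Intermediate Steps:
u(W, I) = 2 + I**2 (u(W, I) = I**2 + 2 = 2 + I**2)
P(a) = 10 (P(a) = 6 + (2 - 1*(-2)) = 6 + (2 + 2) = 6 + 4 = 10)
P(u(-2, 6))*U(-4) - 1 = 10*(-5 - 1*(-4)) - 1 = 10*(-5 + 4) - 1 = 10*(-1) - 1 = -10 - 1 = -11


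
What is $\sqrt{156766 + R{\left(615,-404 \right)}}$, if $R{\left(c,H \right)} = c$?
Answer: $\sqrt{157381} \approx 396.71$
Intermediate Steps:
$\sqrt{156766 + R{\left(615,-404 \right)}} = \sqrt{156766 + 615} = \sqrt{157381}$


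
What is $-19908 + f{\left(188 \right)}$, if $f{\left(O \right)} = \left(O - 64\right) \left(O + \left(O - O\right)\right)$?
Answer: $3404$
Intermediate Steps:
$f{\left(O \right)} = O \left(-64 + O\right)$ ($f{\left(O \right)} = \left(-64 + O\right) \left(O + 0\right) = \left(-64 + O\right) O = O \left(-64 + O\right)$)
$-19908 + f{\left(188 \right)} = -19908 + 188 \left(-64 + 188\right) = -19908 + 188 \cdot 124 = -19908 + 23312 = 3404$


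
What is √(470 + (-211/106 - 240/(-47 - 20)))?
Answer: √23786323786/7102 ≈ 21.716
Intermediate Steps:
√(470 + (-211/106 - 240/(-47 - 20))) = √(470 + (-211*1/106 - 240/(-67))) = √(470 + (-211/106 - 240*(-1/67))) = √(470 + (-211/106 + 240/67)) = √(470 + 11303/7102) = √(3349243/7102) = √23786323786/7102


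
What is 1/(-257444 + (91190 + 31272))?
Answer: -1/134982 ≈ -7.4084e-6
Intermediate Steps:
1/(-257444 + (91190 + 31272)) = 1/(-257444 + 122462) = 1/(-134982) = -1/134982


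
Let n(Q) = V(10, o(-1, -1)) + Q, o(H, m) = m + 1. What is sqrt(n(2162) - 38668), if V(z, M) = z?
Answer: 4*I*sqrt(2281) ≈ 191.04*I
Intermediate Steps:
o(H, m) = 1 + m
n(Q) = 10 + Q
sqrt(n(2162) - 38668) = sqrt((10 + 2162) - 38668) = sqrt(2172 - 38668) = sqrt(-36496) = 4*I*sqrt(2281)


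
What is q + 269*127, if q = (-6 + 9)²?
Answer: 34172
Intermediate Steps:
q = 9 (q = 3² = 9)
q + 269*127 = 9 + 269*127 = 9 + 34163 = 34172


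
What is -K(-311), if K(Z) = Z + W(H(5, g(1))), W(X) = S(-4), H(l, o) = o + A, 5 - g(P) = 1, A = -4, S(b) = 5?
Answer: 306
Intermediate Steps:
g(P) = 4 (g(P) = 5 - 1*1 = 5 - 1 = 4)
H(l, o) = -4 + o (H(l, o) = o - 4 = -4 + o)
W(X) = 5
K(Z) = 5 + Z (K(Z) = Z + 5 = 5 + Z)
-K(-311) = -(5 - 311) = -1*(-306) = 306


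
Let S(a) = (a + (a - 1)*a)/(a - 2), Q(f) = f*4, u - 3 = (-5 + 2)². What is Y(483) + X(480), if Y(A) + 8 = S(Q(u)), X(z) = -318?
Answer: -6346/23 ≈ -275.91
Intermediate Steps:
u = 12 (u = 3 + (-5 + 2)² = 3 + (-3)² = 3 + 9 = 12)
Q(f) = 4*f
S(a) = (a + a*(-1 + a))/(-2 + a) (S(a) = (a + (-1 + a)*a)/(-2 + a) = (a + a*(-1 + a))/(-2 + a))
Y(A) = 968/23 (Y(A) = -8 + (4*12)²/(-2 + 4*12) = -8 + 48²/(-2 + 48) = -8 + 2304/46 = -8 + 2304*(1/46) = -8 + 1152/23 = 968/23)
Y(483) + X(480) = 968/23 - 318 = -6346/23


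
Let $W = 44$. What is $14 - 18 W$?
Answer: $-778$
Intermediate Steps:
$14 - 18 W = 14 - 792 = -778$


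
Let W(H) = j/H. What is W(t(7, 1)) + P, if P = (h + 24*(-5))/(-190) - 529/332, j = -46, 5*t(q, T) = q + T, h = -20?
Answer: -93379/3154 ≈ -29.607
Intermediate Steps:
t(q, T) = T/5 + q/5 (t(q, T) = (q + T)/5 = (T + q)/5 = T/5 + q/5)
W(H) = -46/H
P = -5403/6308 (P = (-20 + 24*(-5))/(-190) - 529/332 = (-20 - 120)*(-1/190) - 529*1/332 = -140*(-1/190) - 529/332 = 14/19 - 529/332 = -5403/6308 ≈ -0.85653)
W(t(7, 1)) + P = -46/((⅕)*1 + (⅕)*7) - 5403/6308 = -46/(⅕ + 7/5) - 5403/6308 = -46/8/5 - 5403/6308 = -46*5/8 - 5403/6308 = -115/4 - 5403/6308 = -93379/3154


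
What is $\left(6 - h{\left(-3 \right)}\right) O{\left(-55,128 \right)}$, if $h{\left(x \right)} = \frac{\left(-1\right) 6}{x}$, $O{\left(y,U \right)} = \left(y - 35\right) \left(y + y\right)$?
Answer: $39600$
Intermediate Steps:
$O{\left(y,U \right)} = 2 y \left(-35 + y\right)$ ($O{\left(y,U \right)} = \left(-35 + y\right) 2 y = 2 y \left(-35 + y\right)$)
$h{\left(x \right)} = - \frac{6}{x}$
$\left(6 - h{\left(-3 \right)}\right) O{\left(-55,128 \right)} = \left(6 - - \frac{6}{-3}\right) 2 \left(-55\right) \left(-35 - 55\right) = \left(6 - \left(-6\right) \left(- \frac{1}{3}\right)\right) 2 \left(-55\right) \left(-90\right) = \left(6 - 2\right) 9900 = 4 \cdot 9900 = 39600$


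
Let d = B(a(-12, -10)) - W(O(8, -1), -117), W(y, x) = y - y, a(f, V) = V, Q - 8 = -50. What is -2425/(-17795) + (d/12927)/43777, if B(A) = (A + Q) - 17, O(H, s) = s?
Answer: 91487938248/671352295987 ≈ 0.13627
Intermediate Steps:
Q = -42 (Q = 8 - 50 = -42)
B(A) = -59 + A (B(A) = (A - 42) - 17 = (-42 + A) - 17 = -59 + A)
W(y, x) = 0
d = -69 (d = (-59 - 10) - 1*0 = -69 + 0 = -69)
-2425/(-17795) + (d/12927)/43777 = -2425/(-17795) - 69/12927/43777 = -2425*(-1/17795) - 69*1/12927*(1/43777) = 485/3559 - 23/4309*1/43777 = 485/3559 - 23/188635093 = 91487938248/671352295987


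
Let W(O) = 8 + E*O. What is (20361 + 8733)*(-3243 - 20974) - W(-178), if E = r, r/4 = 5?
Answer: -704565846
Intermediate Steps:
r = 20 (r = 4*5 = 20)
E = 20
W(O) = 8 + 20*O
(20361 + 8733)*(-3243 - 20974) - W(-178) = (20361 + 8733)*(-3243 - 20974) - (8 + 20*(-178)) = 29094*(-24217) - (8 - 3560) = -704569398 - 1*(-3552) = -704569398 + 3552 = -704565846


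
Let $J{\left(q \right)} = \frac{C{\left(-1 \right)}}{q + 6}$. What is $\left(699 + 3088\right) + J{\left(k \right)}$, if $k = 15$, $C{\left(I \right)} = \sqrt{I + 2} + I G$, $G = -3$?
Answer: $\frac{79531}{21} \approx 3787.2$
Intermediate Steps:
$C{\left(I \right)} = \sqrt{2 + I} - 3 I$ ($C{\left(I \right)} = \sqrt{I + 2} + I \left(-3\right) = \sqrt{2 + I} - 3 I$)
$J{\left(q \right)} = \frac{4}{6 + q}$ ($J{\left(q \right)} = \frac{\sqrt{2 - 1} - -3}{q + 6} = \frac{\sqrt{1} + 3}{6 + q} = \frac{1 + 3}{6 + q} = \frac{1}{6 + q} 4 = \frac{4}{6 + q}$)
$\left(699 + 3088\right) + J{\left(k \right)} = \left(699 + 3088\right) + \frac{4}{6 + 15} = 3787 + \frac{4}{21} = \frac{79531}{21}$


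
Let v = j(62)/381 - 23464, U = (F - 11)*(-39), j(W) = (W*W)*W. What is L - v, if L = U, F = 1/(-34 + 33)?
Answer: 8879764/381 ≈ 23306.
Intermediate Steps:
j(W) = W³ (j(W) = W²*W = W³)
F = -1 (F = 1/(-1) = -1)
U = 468 (U = (-1 - 11)*(-39) = -12*(-39) = 468)
v = -8701456/381 (v = 62³/381 - 23464 = 238328*(1/381) - 23464 = 238328/381 - 23464 = -8701456/381 ≈ -22838.)
L = 468
L - v = 468 - 1*(-8701456/381) = 468 + 8701456/381 = 8879764/381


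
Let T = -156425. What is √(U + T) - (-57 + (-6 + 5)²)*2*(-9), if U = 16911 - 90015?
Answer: -1008 + I*√229529 ≈ -1008.0 + 479.09*I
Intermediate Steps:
U = -73104
√(U + T) - (-57 + (-6 + 5)²)*2*(-9) = √(-73104 - 156425) - (-57 + (-6 + 5)²)*2*(-9) = √(-229529) - (-57 + (-1)²)*(-18) = I*√229529 - (-57 + 1)*(-18) = I*√229529 - (-56)*(-18) = I*√229529 - 1*1008 = I*√229529 - 1008 = -1008 + I*√229529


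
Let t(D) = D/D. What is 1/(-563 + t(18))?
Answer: -1/562 ≈ -0.0017794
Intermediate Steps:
t(D) = 1
1/(-563 + t(18)) = 1/(-563 + 1) = 1/(-562) = -1/562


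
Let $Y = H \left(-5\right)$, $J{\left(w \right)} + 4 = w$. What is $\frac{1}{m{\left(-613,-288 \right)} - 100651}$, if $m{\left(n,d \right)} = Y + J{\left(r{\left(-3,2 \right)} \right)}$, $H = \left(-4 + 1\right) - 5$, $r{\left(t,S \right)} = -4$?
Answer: $- \frac{1}{100619} \approx -9.9385 \cdot 10^{-6}$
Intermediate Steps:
$H = -8$ ($H = -3 - 5 = -8$)
$J{\left(w \right)} = -4 + w$
$Y = 40$ ($Y = \left(-8\right) \left(-5\right) = 40$)
$m{\left(n,d \right)} = 32$ ($m{\left(n,d \right)} = 40 - 8 = 32$)
$\frac{1}{m{\left(-613,-288 \right)} - 100651} = \frac{1}{32 - 100651} = \frac{1}{-100619} = - \frac{1}{100619}$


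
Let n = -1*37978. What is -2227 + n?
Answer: -40205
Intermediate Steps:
n = -37978
-2227 + n = -2227 - 37978 = -40205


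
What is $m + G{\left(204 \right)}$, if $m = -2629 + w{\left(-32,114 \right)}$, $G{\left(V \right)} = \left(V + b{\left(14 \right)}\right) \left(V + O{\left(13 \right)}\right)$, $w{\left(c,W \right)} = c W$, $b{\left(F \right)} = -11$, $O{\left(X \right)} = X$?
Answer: $35604$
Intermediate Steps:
$w{\left(c,W \right)} = W c$
$G{\left(V \right)} = \left(-11 + V\right) \left(13 + V\right)$ ($G{\left(V \right)} = \left(V - 11\right) \left(V + 13\right) = \left(-11 + V\right) \left(13 + V\right)$)
$m = -6277$ ($m = -2629 + 114 \left(-32\right) = -2629 - 3648 = -6277$)
$m + G{\left(204 \right)} = -6277 + \left(-143 + 204^{2} + 2 \cdot 204\right) = -6277 + \left(-143 + 41616 + 408\right) = -6277 + 41881 = 35604$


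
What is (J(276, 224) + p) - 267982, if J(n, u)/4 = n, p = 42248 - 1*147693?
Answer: -372323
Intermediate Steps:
p = -105445 (p = 42248 - 147693 = -105445)
J(n, u) = 4*n
(J(276, 224) + p) - 267982 = (4*276 - 105445) - 267982 = (1104 - 105445) - 267982 = -104341 - 267982 = -372323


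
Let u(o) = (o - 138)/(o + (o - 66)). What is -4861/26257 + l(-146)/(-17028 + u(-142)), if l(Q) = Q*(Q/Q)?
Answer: -197339243/1117707976 ≈ -0.17656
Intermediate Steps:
u(o) = (-138 + o)/(-66 + 2*o) (u(o) = (-138 + o)/(o + (-66 + o)) = (-138 + o)/(-66 + 2*o))
l(Q) = Q (l(Q) = Q*1 = Q)
-4861/26257 + l(-146)/(-17028 + u(-142)) = -4861/26257 - 146/(-17028 + (-138 - 142)/(2*(-33 - 142))) = -4861*1/26257 - 146/(-17028 + (½)*(-280)/(-175)) = -4861/26257 - 146/(-17028 + (½)*(-1/175)*(-280)) = -4861/26257 - 146/(-17028 + ⅘) = -4861/26257 - 146/(-85136/5) = -4861/26257 - 146*(-5/85136) = -4861/26257 + 365/42568 = -197339243/1117707976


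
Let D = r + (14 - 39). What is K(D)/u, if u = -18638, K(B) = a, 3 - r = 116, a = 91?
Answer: -91/18638 ≈ -0.0048825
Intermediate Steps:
r = -113 (r = 3 - 1*116 = 3 - 116 = -113)
D = -138 (D = -113 + (14 - 39) = -113 - 25 = -138)
K(B) = 91
K(D)/u = 91/(-18638) = 91*(-1/18638) = -91/18638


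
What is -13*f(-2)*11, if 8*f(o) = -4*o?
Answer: -143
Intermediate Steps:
f(o) = -o/2 (f(o) = (-4*o)/8 = -o/2)
-13*f(-2)*11 = -(-13)*(-2)/2*11 = -13*1*11 = -13*11 = -143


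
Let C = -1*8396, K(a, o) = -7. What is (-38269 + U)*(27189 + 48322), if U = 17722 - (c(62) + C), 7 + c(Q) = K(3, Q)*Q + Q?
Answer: -888915492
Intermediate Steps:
c(Q) = -7 - 6*Q (c(Q) = -7 + (-7*Q + Q) = -7 - 6*Q)
C = -8396
U = 26497 (U = 17722 - ((-7 - 6*62) - 8396) = 17722 - ((-7 - 372) - 8396) = 17722 - (-379 - 8396) = 17722 - 1*(-8775) = 17722 + 8775 = 26497)
(-38269 + U)*(27189 + 48322) = (-38269 + 26497)*(27189 + 48322) = -11772*75511 = -888915492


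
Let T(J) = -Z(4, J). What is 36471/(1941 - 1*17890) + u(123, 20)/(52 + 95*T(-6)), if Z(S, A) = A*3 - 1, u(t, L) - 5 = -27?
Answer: -68077525/29617293 ≈ -2.2986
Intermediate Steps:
u(t, L) = -22 (u(t, L) = 5 - 27 = -22)
Z(S, A) = -1 + 3*A (Z(S, A) = 3*A - 1 = -1 + 3*A)
T(J) = 1 - 3*J (T(J) = -(-1 + 3*J) = 1 - 3*J)
36471/(1941 - 1*17890) + u(123, 20)/(52 + 95*T(-6)) = 36471/(1941 - 1*17890) - 22/(52 + 95*(1 - 3*(-6))) = 36471/(1941 - 17890) - 22/(52 + 95*(1 + 18)) = 36471/(-15949) - 22/(52 + 95*19) = 36471*(-1/15949) - 22/(52 + 1805) = -36471/15949 - 22/1857 = -68077525/29617293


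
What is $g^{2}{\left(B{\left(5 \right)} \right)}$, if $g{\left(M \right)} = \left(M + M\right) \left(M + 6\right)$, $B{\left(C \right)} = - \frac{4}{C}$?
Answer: $\frac{43264}{625} \approx 69.222$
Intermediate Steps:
$g{\left(M \right)} = 2 M \left(6 + M\right)$
$g^{2}{\left(B{\left(5 \right)} \right)} = \left(2 \left(- \frac{4}{5}\right) \left(6 - \frac{4}{5}\right)\right)^{2} = \left(2 \left(- \frac{4}{5}\right) \frac{26}{5}\right)^{2} = \left(- \frac{208}{25}\right)^{2} = \frac{43264}{625}$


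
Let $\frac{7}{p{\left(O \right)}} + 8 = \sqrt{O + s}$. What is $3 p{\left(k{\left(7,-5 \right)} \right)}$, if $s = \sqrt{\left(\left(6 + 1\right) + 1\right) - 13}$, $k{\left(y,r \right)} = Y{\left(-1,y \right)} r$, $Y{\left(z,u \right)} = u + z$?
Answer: $- \frac{21}{8 - \sqrt{-30 + i \sqrt{5}}} \approx -1.8027 - 1.2674 i$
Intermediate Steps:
$k{\left(y,r \right)} = r \left(-1 + y\right)$ ($k{\left(y,r \right)} = \left(y - 1\right) r = \left(-1 + y\right) r = r \left(-1 + y\right)$)
$s = i \sqrt{5}$ ($s = \sqrt{\left(7 + 1\right) - 13} = \sqrt{8 - 13} = \sqrt{-5} = i \sqrt{5} \approx 2.2361 i$)
$p{\left(O \right)} = \frac{7}{-8 + \sqrt{O + i \sqrt{5}}}$
$3 p{\left(k{\left(7,-5 \right)} \right)} = 3 \frac{7}{-8 + \sqrt{- 5 \left(-1 + 7\right) + i \sqrt{5}}} = 3 \frac{7}{-8 + \sqrt{\left(-5\right) 6 + i \sqrt{5}}} = 3 \frac{7}{-8 + \sqrt{-30 + i \sqrt{5}}} = \frac{21}{-8 + \sqrt{-30 + i \sqrt{5}}}$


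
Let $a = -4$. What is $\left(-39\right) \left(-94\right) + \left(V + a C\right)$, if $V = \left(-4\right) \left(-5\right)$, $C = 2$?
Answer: $3678$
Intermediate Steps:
$V = 20$
$\left(-39\right) \left(-94\right) + \left(V + a C\right) = \left(-39\right) \left(-94\right) + \left(20 - 8\right) = 3666 + \left(20 - 8\right) = 3666 + 12 = 3678$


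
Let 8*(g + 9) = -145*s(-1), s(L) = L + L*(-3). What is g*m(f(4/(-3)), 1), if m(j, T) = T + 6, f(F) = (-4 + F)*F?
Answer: -1267/4 ≈ -316.75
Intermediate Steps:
s(L) = -2*L (s(L) = L - 3*L = -2*L)
f(F) = F*(-4 + F)
m(j, T) = 6 + T
g = -181/4 (g = -9 + (-(-290)*(-1))/8 = -9 + (-145*2)/8 = -9 + (⅛)*(-290) = -9 - 145/4 = -181/4 ≈ -45.250)
g*m(f(4/(-3)), 1) = -181*(6 + 1)/4 = -181/4*7 = -1267/4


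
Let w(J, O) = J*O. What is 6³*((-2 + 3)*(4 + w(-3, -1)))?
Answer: 1512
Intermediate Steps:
6³*((-2 + 3)*(4 + w(-3, -1))) = 6³*((-2 + 3)*(4 - 3*(-1))) = 216*(1*(4 + 3)) = 216*(1*7) = 216*7 = 1512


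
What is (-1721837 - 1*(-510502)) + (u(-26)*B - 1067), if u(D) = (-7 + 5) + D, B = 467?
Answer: -1225478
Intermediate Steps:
u(D) = -2 + D
(-1721837 - 1*(-510502)) + (u(-26)*B - 1067) = (-1721837 - 1*(-510502)) + ((-2 - 26)*467 - 1067) = (-1721837 + 510502) + (-28*467 - 1067) = -1211335 + (-13076 - 1067) = -1211335 - 14143 = -1225478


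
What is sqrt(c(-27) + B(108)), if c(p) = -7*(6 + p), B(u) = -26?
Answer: 11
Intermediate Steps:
c(p) = -42 - 7*p
sqrt(c(-27) + B(108)) = sqrt((-42 - 7*(-27)) - 26) = sqrt((-42 + 189) - 26) = sqrt(147 - 26) = sqrt(121) = 11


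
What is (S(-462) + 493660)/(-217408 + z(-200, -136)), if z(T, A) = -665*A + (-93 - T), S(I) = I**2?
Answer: -707104/126861 ≈ -5.5738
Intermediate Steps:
z(T, A) = -93 - T - 665*A
(S(-462) + 493660)/(-217408 + z(-200, -136)) = ((-462)**2 + 493660)/(-217408 + (-93 - 1*(-200) - 665*(-136))) = (213444 + 493660)/(-217408 + (-93 + 200 + 90440)) = 707104/(-217408 + 90547) = 707104/(-126861) = 707104*(-1/126861) = -707104/126861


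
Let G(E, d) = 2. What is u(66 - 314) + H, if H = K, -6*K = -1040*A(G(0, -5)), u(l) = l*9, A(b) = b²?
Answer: -4616/3 ≈ -1538.7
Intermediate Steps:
u(l) = 9*l
K = 2080/3 (K = -(-520)*2²/3 = -(-520)*4/3 = -⅙*(-4160) = 2080/3 ≈ 693.33)
H = 2080/3 ≈ 693.33
u(66 - 314) + H = 9*(66 - 314) + 2080/3 = 9*(-248) + 2080/3 = -2232 + 2080/3 = -4616/3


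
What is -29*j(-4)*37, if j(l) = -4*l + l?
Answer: -12876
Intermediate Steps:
j(l) = -3*l
-29*j(-4)*37 = -(-87)*(-4)*37 = -29*12*37 = -348*37 = -12876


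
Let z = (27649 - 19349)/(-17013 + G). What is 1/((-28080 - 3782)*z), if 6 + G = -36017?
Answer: 13259/66113650 ≈ 0.00020055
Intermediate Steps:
G = -36023 (G = -6 - 36017 = -36023)
z = -2075/13259 (z = (27649 - 19349)/(-17013 - 36023) = 8300/(-53036) = 8300*(-1/53036) = -2075/13259 ≈ -0.15650)
1/((-28080 - 3782)*z) = 1/((-28080 - 3782)*(-2075/13259)) = -13259/2075/(-31862) = -1/31862*(-13259/2075) = 13259/66113650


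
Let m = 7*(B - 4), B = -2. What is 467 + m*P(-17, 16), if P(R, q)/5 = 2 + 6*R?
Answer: 21467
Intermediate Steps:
P(R, q) = 10 + 30*R (P(R, q) = 5*(2 + 6*R) = 10 + 30*R)
m = -42 (m = 7*(-2 - 4) = 7*(-6) = -42)
467 + m*P(-17, 16) = 467 - 42*(10 + 30*(-17)) = 467 - 42*(10 - 510) = 467 - 42*(-500) = 467 + 21000 = 21467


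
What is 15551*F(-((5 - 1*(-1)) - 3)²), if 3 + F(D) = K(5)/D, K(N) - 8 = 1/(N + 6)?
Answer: -6002686/99 ≈ -60633.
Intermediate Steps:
K(N) = 8 + 1/(6 + N) (K(N) = 8 + 1/(N + 6) = 8 + 1/(6 + N))
F(D) = -3 + 89/(11*D) (F(D) = -3 + ((49 + 8*5)/(6 + 5))/D = -3 + ((49 + 40)/11)/D = -3 + ((1/11)*89)/D = -3 + 89/(11*D))
15551*F(-((5 - 1*(-1)) - 3)²) = 15551*(-3 + 89/(11*((-((5 - 1*(-1)) - 3)²)))) = 15551*(-3 + 89/(11*((-((5 + 1) - 3)²)))) = 15551*(-3 + 89/(11*((-(6 - 3)²)))) = 15551*(-3 + 89/(11*((-1*3²)))) = 15551*(-3 + 89/(11*((-1*9)))) = 15551*(-3 + (89/11)/(-9)) = 15551*(-3 + (89/11)*(-⅑)) = 15551*(-3 - 89/99) = 15551*(-386/99) = -6002686/99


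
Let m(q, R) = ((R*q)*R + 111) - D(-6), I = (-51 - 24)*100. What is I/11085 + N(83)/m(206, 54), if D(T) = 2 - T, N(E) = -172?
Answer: -300526608/443990461 ≈ -0.67688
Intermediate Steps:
I = -7500 (I = -75*100 = -7500)
m(q, R) = 103 + q*R² (m(q, R) = ((R*q)*R + 111) - (2 - 1*(-6)) = (q*R² + 111) - (2 + 6) = (111 + q*R²) - 1*8 = (111 + q*R²) - 8 = 103 + q*R²)
I/11085 + N(83)/m(206, 54) = -7500/11085 - 172/(103 + 206*54²) = -7500*1/11085 - 172/(103 + 206*2916) = -500/739 - 172/(103 + 600696) = -500/739 - 172/600799 = -300526608/443990461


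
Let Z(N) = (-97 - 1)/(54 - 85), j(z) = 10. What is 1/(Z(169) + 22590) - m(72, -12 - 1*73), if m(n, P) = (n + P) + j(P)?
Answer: 2101195/700388 ≈ 3.0000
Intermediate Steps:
Z(N) = 98/31 (Z(N) = -98/(-31) = -98*(-1/31) = 98/31)
m(n, P) = 10 + P + n (m(n, P) = (n + P) + 10 = (P + n) + 10 = 10 + P + n)
1/(Z(169) + 22590) - m(72, -12 - 1*73) = 1/(98/31 + 22590) - (10 + (-12 - 1*73) + 72) = 1/(700388/31) - (10 + (-12 - 73) + 72) = 31/700388 - (10 - 85 + 72) = 31/700388 - 1*(-3) = 31/700388 + 3 = 2101195/700388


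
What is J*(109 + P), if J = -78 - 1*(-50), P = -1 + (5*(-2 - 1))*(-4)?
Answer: -4704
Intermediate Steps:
P = 59 (P = -1 + (5*(-3))*(-4) = -1 - 15*(-4) = -1 + 60 = 59)
J = -28 (J = -78 + 50 = -28)
J*(109 + P) = -28*(109 + 59) = -28*168 = -4704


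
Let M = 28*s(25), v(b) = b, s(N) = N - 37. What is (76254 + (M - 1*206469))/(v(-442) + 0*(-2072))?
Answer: 130551/442 ≈ 295.36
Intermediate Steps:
s(N) = -37 + N
M = -336 (M = 28*(-37 + 25) = 28*(-12) = -336)
(76254 + (M - 1*206469))/(v(-442) + 0*(-2072)) = (76254 + (-336 - 1*206469))/(-442 + 0*(-2072)) = (76254 + (-336 - 206469))/(-442 + 0) = (76254 - 206805)/(-442) = -130551*(-1/442) = 130551/442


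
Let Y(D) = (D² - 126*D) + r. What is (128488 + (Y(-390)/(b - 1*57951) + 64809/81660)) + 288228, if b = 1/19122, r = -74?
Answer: 12569550696741771143/30163544151620 ≈ 4.1671e+5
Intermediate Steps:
b = 1/19122 ≈ 5.2296e-5
Y(D) = -74 + D² - 126*D (Y(D) = (D² - 126*D) - 74 = -74 + D² - 126*D)
(128488 + (Y(-390)/(b - 1*57951) + 64809/81660)) + 288228 = (128488 + ((-74 + (-390)² - 126*(-390))/(1/19122 - 1*57951) + 64809/81660)) + 288228 = (128488 + ((-74 + 152100 + 49140)/(1/19122 - 57951) + 64809*(1/81660))) + 288228 = (128488 + (201166/(-1108139021/19122) + 21603/27220)) + 288228 = (128488 + (201166*(-19122/1108139021) + 21603/27220)) + 288228 = (128488 + (-3846696252/1108139021 + 21603/27220)) + 288228 = (128488 - 80767944708777/30163544151620) + 288228 = 3875572693008641783/30163544151620 + 288228 = 12569550696741771143/30163544151620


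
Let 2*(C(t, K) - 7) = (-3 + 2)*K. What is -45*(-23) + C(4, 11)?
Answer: 2073/2 ≈ 1036.5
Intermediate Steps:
C(t, K) = 7 - K/2 (C(t, K) = 7 + ((-3 + 2)*K)/2 = 7 + (-K)/2 = 7 - K/2)
-45*(-23) + C(4, 11) = -45*(-23) + (7 - ½*11) = 1035 + (7 - 11/2) = 1035 + 3/2 = 2073/2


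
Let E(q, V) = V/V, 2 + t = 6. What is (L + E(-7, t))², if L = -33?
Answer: 1024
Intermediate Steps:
t = 4 (t = -2 + 6 = 4)
E(q, V) = 1
(L + E(-7, t))² = (-33 + 1)² = (-32)² = 1024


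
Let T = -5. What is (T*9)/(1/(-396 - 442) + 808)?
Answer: -12570/225701 ≈ -0.055693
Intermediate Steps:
(T*9)/(1/(-396 - 442) + 808) = (-5*9)/(1/(-396 - 442) + 808) = -45/(1/(-838) + 808) = -45/(-1/838 + 808) = -45/677103/838 = -45*838/677103 = -12570/225701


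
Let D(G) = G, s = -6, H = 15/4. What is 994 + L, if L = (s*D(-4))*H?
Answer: 1084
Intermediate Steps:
H = 15/4 (H = 15*(¼) = 15/4 ≈ 3.7500)
L = 90 (L = -6*(-4)*(15/4) = 24*(15/4) = 90)
994 + L = 994 + 90 = 1084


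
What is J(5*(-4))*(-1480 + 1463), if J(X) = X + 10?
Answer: 170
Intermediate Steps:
J(X) = 10 + X
J(5*(-4))*(-1480 + 1463) = (10 + 5*(-4))*(-1480 + 1463) = (10 - 20)*(-17) = -10*(-17) = 170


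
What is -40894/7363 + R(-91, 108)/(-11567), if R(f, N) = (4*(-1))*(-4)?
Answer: -473138706/85167821 ≈ -5.5554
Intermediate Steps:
R(f, N) = 16 (R(f, N) = -4*(-4) = 16)
-40894/7363 + R(-91, 108)/(-11567) = -40894/7363 + 16/(-11567) = -40894*1/7363 + 16*(-1/11567) = -40894/7363 - 16/11567 = -473138706/85167821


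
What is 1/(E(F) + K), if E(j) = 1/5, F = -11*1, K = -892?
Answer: -5/4459 ≈ -0.0011213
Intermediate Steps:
F = -11
E(j) = ⅕
1/(E(F) + K) = 1/(⅕ - 892) = 1/(-4459/5) = -5/4459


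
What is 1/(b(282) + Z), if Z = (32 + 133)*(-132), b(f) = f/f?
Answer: -1/21779 ≈ -4.5916e-5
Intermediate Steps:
b(f) = 1
Z = -21780 (Z = 165*(-132) = -21780)
1/(b(282) + Z) = 1/(1 - 21780) = 1/(-21779) = -1/21779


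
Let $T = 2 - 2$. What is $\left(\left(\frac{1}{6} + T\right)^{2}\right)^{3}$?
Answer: $\frac{1}{46656} \approx 2.1433 \cdot 10^{-5}$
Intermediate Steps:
$T = 0$ ($T = 2 - 2 = 0$)
$\left(\left(\frac{1}{6} + T\right)^{2}\right)^{3} = \left(\left(\frac{1}{6} + 0\right)^{2}\right)^{3} = \left(\left(\frac{1}{6}\right)^{2}\right)^{3} = \left(\frac{1}{36}\right)^{3} = \frac{1}{46656}$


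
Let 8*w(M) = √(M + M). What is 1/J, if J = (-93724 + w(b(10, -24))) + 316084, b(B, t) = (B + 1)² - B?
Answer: 2371840/527402342363 - 4*√222/1582207027089 ≈ 4.4972e-6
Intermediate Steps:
b(B, t) = (1 + B)² - B
w(M) = √2*√M/8 (w(M) = √(M + M)/8 = √(2*M)/8 = (√2*√M)/8 = √2*√M/8)
J = 222360 + √222/8 (J = (-93724 + √2*√((1 + 10)² - 1*10)/8) + 316084 = (-93724 + √2*√(11² - 10)/8) + 316084 = (-93724 + √2*√(121 - 10)/8) + 316084 = (-93724 + √2*√111/8) + 316084 = (-93724 + √222/8) + 316084 = 222360 + √222/8 ≈ 2.2236e+5)
1/J = 1/(222360 + √222/8)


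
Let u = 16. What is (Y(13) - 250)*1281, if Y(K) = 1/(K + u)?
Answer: -9285969/29 ≈ -3.2021e+5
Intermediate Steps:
Y(K) = 1/(16 + K) (Y(K) = 1/(K + 16) = 1/(16 + K))
(Y(13) - 250)*1281 = (1/(16 + 13) - 250)*1281 = (1/29 - 250)*1281 = -7249/29*1281 = -9285969/29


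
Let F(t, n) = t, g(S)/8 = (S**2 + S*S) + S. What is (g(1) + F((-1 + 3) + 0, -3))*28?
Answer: 728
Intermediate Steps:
g(S) = 8*S + 16*S**2 (g(S) = 8*((S**2 + S*S) + S) = 8*((S**2 + S**2) + S) = 8*(2*S**2 + S) = 8*(S + 2*S**2) = 8*S + 16*S**2)
(g(1) + F((-1 + 3) + 0, -3))*28 = (8*1*(1 + 2*1) + ((-1 + 3) + 0))*28 = (8*1*(1 + 2) + (2 + 0))*28 = (8*1*3 + 2)*28 = (24 + 2)*28 = 26*28 = 728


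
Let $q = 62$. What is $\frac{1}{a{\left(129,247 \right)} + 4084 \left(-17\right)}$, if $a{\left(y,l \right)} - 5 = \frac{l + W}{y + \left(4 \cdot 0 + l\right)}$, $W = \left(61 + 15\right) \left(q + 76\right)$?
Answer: $- \frac{376}{26092313} \approx -1.441 \cdot 10^{-5}$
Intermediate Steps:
$W = 10488$ ($W = \left(61 + 15\right) \left(62 + 76\right) = 76 \cdot 138 = 10488$)
$a{\left(y,l \right)} = 5 + \frac{10488 + l}{l + y}$ ($a{\left(y,l \right)} = 5 + \frac{l + 10488}{y + \left(4 \cdot 0 + l\right)} = 5 + \frac{10488 + l}{y + \left(0 + l\right)} = 5 + \frac{10488 + l}{y + l} = 5 + \frac{10488 + l}{l + y}$)
$\frac{1}{a{\left(129,247 \right)} + 4084 \left(-17\right)} = \frac{1}{\frac{10488 + 5 \cdot 129 + 6 \cdot 247}{247 + 129} + 4084 \left(-17\right)} = \frac{1}{\frac{10488 + 645 + 1482}{376} - 69428} = \frac{1}{\frac{1}{376} \cdot 12615 - 69428} = \frac{1}{\frac{12615}{376} - 69428} = \frac{1}{- \frac{26092313}{376}} = - \frac{376}{26092313}$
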